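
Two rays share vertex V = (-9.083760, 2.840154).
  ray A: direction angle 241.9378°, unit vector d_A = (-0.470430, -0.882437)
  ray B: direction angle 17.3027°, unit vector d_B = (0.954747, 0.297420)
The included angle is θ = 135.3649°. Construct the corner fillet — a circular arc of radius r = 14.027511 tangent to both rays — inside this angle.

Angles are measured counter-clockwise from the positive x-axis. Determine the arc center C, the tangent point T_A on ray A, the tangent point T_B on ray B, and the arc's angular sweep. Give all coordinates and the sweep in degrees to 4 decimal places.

bisector direction at 309.6202° = (0.637696,-0.770288)
center distance |VC| = r/sin(θ/2) = 14.027511/sin(67.6825°) = 15.163345
C = V + |VC|·bis = (0.5858,-8.8400)
T_A = V + ((C−V)·d_A)·d_A = V + 5.7581·d_A = (-11.7926,-2.2410)
T_B = V + ((C−V)·d_B)·d_B = V + 5.7581·d_B = (-3.5862,4.5527)
sweep = 180° − θ = 44.6351°

center=(0.5858,-8.8400) T_A=(-11.7926,-2.2410) T_B=(-3.5862,4.5527) sweep=44.6351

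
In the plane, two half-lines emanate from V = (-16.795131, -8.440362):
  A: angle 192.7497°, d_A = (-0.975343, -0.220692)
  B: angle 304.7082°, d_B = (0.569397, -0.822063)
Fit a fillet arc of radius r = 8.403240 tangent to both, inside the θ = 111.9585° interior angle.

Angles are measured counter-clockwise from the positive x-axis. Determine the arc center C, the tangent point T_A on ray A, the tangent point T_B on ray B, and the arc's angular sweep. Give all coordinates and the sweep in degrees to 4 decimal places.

bisector direction at 248.7290° = (-0.362780,-0.931875)
center distance |VC| = r/sin(θ/2) = 8.403240/sin(55.9793°) = 10.138616
C = V + |VC|·bis = (-20.4732,-17.8883)
T_A = V + ((C−V)·d_A)·d_A = V + 5.6725·d_A = (-22.3278,-9.6922)
T_B = V + ((C−V)·d_B)·d_B = V + 5.6725·d_B = (-13.5652,-13.1035)
sweep = 180° − θ = 68.0415°

center=(-20.4732,-17.8883) T_A=(-22.3278,-9.6922) T_B=(-13.5652,-13.1035) sweep=68.0415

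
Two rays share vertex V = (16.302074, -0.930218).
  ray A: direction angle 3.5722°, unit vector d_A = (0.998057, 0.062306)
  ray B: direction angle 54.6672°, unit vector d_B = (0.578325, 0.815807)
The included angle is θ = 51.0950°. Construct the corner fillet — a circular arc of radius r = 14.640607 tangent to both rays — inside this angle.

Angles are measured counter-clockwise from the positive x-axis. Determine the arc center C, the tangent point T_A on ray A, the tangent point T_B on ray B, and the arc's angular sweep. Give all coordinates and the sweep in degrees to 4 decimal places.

bisector direction at 29.1197° = (0.873605,0.486636)
center distance |VC| = r/sin(θ/2) = 14.640607/sin(25.5475°) = 33.948508
C = V + |VC|·bis = (45.9597,15.5903)
T_A = V + ((C−V)·d_A)·d_A = V + 30.6293·d_A = (46.8719,0.9782)
T_B = V + ((C−V)·d_B)·d_B = V + 30.6293·d_B = (34.0158,24.0574)
sweep = 180° − θ = 128.9050°

center=(45.9597,15.5903) T_A=(46.8719,0.9782) T_B=(34.0158,24.0574) sweep=128.9050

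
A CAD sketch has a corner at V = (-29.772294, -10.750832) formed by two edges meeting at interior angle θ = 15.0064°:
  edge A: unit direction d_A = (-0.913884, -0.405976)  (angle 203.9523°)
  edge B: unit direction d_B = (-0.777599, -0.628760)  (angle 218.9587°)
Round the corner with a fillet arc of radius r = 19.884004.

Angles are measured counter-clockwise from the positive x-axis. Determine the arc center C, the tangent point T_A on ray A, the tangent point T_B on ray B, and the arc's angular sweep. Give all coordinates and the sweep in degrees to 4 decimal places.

bisector direction at 211.4555° = (-0.853046,-0.521836)
center distance |VC| = r/sin(θ/2) = 19.884004/sin(7.5032°) = 152.272674
C = V + |VC|·bis = (-159.6678,-90.2122)
T_A = V + ((C−V)·d_A)·d_A = V + 150.9688·d_A = (-167.7403,-72.0406)
T_B = V + ((C−V)·d_B)·d_B = V + 150.9688·d_B = (-147.1656,-105.6740)
sweep = 180° − θ = 164.9936°

center=(-159.6678,-90.2122) T_A=(-167.7403,-72.0406) T_B=(-147.1656,-105.6740) sweep=164.9936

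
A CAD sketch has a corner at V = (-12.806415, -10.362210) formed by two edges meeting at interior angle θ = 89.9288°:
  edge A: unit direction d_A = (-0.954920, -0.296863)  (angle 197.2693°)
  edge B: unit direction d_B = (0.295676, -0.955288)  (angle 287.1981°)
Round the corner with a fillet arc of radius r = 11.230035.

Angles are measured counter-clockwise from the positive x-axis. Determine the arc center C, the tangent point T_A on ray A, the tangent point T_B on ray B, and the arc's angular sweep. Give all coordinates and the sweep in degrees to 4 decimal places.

center=(-20.2097,-24.4239) T_A=(-23.5435,-13.7001) T_B=(-9.4818,-21.1035) sweep=90.0712

bisector direction at 242.2337° = (-0.465866,-0.884855)
center distance |VC| = r/sin(θ/2) = 11.230035/sin(44.9644°) = 15.891545
C = V + |VC|·bis = (-20.2097,-24.4239)
T_A = V + ((C−V)·d_A)·d_A = V + 11.2440·d_A = (-23.5435,-13.7001)
T_B = V + ((C−V)·d_B)·d_B = V + 11.2440·d_B = (-9.4818,-21.1035)
sweep = 180° − θ = 90.0712°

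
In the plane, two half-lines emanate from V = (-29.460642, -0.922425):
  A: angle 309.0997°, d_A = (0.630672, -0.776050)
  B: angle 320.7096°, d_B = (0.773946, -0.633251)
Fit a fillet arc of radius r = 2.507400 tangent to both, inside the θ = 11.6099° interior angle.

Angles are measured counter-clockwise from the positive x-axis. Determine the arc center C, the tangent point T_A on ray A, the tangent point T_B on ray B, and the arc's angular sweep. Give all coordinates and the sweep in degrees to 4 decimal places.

center=(-11.9601,-18.4813) T_A=(-13.9059,-20.0627) T_B=(-10.3723,-16.5407) sweep=168.3901

bisector direction at 314.9046° = (0.705929,-0.708283)
center distance |VC| = r/sin(θ/2) = 2.507400/sin(5.8049°) = 24.790827
C = V + |VC|·bis = (-11.9601,-18.4813)
T_A = V + ((C−V)·d_A)·d_A = V + 24.6637·d_A = (-13.9059,-20.0627)
T_B = V + ((C−V)·d_B)·d_B = V + 24.6637·d_B = (-10.3723,-16.5407)
sweep = 180° − θ = 168.3901°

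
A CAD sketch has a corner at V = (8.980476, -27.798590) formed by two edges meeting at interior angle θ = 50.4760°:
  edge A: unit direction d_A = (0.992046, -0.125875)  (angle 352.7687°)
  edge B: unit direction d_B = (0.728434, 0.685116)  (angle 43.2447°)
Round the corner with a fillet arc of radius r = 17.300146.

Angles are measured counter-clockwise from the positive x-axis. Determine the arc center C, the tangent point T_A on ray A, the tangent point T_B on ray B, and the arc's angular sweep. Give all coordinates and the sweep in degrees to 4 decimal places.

bisector direction at 18.0067° = (0.951020,0.309128)
center distance |VC| = r/sin(θ/2) = 17.300146/sin(25.2380°) = 40.574545
C = V + |VC|·bis = (47.5677,-15.2559)
T_A = V + ((C−V)·d_A)·d_A = V + 36.7015·d_A = (45.3900,-32.4184)
T_B = V + ((C−V)·d_B)·d_B = V + 36.7015·d_B = (35.7151,-2.6538)
sweep = 180° − θ = 129.5240°

center=(47.5677,-15.2559) T_A=(45.3900,-32.4184) T_B=(35.7151,-2.6538) sweep=129.5240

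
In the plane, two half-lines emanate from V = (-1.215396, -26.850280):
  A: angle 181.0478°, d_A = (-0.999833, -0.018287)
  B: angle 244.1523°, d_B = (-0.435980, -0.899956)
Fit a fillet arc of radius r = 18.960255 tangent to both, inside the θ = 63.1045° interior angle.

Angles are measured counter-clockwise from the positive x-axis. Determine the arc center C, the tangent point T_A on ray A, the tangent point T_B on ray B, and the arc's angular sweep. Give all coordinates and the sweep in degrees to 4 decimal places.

center=(-31.7406,-46.3720) T_A=(-32.0873,-27.4149) T_B=(-14.6772,-54.6383) sweep=116.8955

bisector direction at 212.6001° = (-0.842452,-0.538772)
center distance |VC| = r/sin(θ/2) = 18.960255/sin(31.5523°) = 36.233763
C = V + |VC|·bis = (-31.7406,-46.3720)
T_A = V + ((C−V)·d_A)·d_A = V + 30.8771·d_A = (-32.0873,-27.4149)
T_B = V + ((C−V)·d_B)·d_B = V + 30.8771·d_B = (-14.6772,-54.6383)
sweep = 180° − θ = 116.8955°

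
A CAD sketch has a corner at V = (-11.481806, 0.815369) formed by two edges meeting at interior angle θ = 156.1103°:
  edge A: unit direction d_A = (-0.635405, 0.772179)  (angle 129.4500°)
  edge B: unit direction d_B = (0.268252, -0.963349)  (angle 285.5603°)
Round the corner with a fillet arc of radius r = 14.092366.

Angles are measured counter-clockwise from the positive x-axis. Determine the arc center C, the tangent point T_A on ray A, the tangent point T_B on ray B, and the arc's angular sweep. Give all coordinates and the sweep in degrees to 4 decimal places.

center=(-24.2579,-5.8369) T_A=(-13.3761,3.1174) T_B=(-10.6821,-2.0566) sweep=23.8897

bisector direction at 207.5051° = (-0.886969,-0.461828)
center distance |VC| = r/sin(θ/2) = 14.092366/sin(78.0551°) = 14.404257
C = V + |VC|·bis = (-24.2579,-5.8369)
T_A = V + ((C−V)·d_A)·d_A = V + 2.9813·d_A = (-13.3761,3.1174)
T_B = V + ((C−V)·d_B)·d_B = V + 2.9813·d_B = (-10.6821,-2.0566)
sweep = 180° − θ = 23.8897°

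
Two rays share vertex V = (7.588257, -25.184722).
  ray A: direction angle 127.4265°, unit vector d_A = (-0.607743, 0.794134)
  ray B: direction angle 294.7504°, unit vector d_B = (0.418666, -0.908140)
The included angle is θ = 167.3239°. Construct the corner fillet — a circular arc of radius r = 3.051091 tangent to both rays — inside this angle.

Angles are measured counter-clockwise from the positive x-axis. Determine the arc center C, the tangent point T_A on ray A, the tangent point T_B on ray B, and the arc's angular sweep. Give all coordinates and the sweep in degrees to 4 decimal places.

bisector direction at 211.0885° = (-0.856371,-0.516361)
center distance |VC| = r/sin(θ/2) = 3.051091/sin(83.6620°) = 3.069854
C = V + |VC|·bis = (4.9593,-26.7699)
T_A = V + ((C−V)·d_A)·d_A = V + 0.3389·d_A = (7.3823,-24.9156)
T_B = V + ((C−V)·d_B)·d_B = V + 0.3389·d_B = (7.7301,-25.4925)
sweep = 180° − θ = 12.6761°

center=(4.9593,-26.7699) T_A=(7.3823,-24.9156) T_B=(7.7301,-25.4925) sweep=12.6761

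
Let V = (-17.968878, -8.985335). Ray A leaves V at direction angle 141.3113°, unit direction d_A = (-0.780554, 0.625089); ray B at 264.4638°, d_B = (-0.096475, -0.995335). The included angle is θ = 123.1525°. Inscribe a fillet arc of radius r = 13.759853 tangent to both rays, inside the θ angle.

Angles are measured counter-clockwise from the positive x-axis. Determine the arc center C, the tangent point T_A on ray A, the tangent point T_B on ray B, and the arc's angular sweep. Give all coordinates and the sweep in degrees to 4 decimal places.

center=(-32.3830,-15.0704) T_A=(-23.7819,-4.3301) T_B=(-18.6874,-16.3979) sweep=56.8475

bisector direction at 202.8875° = (-0.921270,-0.388924)
center distance |VC| = r/sin(θ/2) = 13.759853/sin(61.5763°) = 15.645951
C = V + |VC|·bis = (-32.3830,-15.0704)
T_A = V + ((C−V)·d_A)·d_A = V + 7.4473·d_A = (-23.7819,-4.3301)
T_B = V + ((C−V)·d_B)·d_B = V + 7.4473·d_B = (-18.6874,-16.3979)
sweep = 180° − θ = 56.8475°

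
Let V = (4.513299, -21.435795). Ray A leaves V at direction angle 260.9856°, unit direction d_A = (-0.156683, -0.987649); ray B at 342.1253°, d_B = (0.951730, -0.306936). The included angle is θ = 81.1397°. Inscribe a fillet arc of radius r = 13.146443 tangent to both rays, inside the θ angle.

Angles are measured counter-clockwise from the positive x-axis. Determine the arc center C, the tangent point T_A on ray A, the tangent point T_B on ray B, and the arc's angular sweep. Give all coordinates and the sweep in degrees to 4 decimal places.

center=(15.0916,-38.6605) T_A=(2.1075,-36.6007) T_B=(19.1267,-26.1487) sweep=98.8603

bisector direction at 301.5555° = (0.523323,-0.852134)
center distance |VC| = r/sin(θ/2) = 13.146443/sin(40.5699°) = 20.213648
C = V + |VC|·bis = (15.0916,-38.6605)
T_A = V + ((C−V)·d_A)·d_A = V + 15.3546·d_A = (2.1075,-36.6007)
T_B = V + ((C−V)·d_B)·d_B = V + 15.3546·d_B = (19.1267,-26.1487)
sweep = 180° − θ = 98.8603°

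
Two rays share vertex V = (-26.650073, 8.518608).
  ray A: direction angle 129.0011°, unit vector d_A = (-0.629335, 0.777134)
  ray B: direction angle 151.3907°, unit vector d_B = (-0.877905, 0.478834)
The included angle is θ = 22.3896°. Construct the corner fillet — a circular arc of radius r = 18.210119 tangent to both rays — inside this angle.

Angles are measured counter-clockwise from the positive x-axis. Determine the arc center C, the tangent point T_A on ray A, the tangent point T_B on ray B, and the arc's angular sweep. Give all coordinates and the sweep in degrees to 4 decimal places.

center=(-98.7080,68.5637) T_A=(-84.5563,80.0240) T_B=(-107.4276,52.5769) sweep=157.6104

bisector direction at 140.1959° = (-0.768238,0.640165)
center distance |VC| = r/sin(θ/2) = 18.210119/sin(11.1948°) = 93.796332
C = V + |VC|·bis = (-98.7080,68.5637)
T_A = V + ((C−V)·d_A)·d_A = V + 92.0116·d_A = (-84.5563,80.0240)
T_B = V + ((C−V)·d_B)·d_B = V + 92.0116·d_B = (-107.4276,52.5769)
sweep = 180° − θ = 157.6104°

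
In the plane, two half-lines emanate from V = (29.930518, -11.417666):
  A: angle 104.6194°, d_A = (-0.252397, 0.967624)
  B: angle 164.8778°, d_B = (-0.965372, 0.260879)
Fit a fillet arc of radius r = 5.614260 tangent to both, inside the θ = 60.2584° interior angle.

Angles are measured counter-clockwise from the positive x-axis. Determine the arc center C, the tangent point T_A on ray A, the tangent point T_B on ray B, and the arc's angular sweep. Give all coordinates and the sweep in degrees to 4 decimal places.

bisector direction at 134.7486° = (-0.703997,0.710203)
center distance |VC| = r/sin(θ/2) = 5.614260/sin(30.1292°) = 11.184864
C = V + |VC|·bis = (22.0564,-3.4741)
T_A = V + ((C−V)·d_A)·d_A = V + 9.6737·d_A = (27.4889,-2.0571)
T_B = V + ((C−V)·d_B)·d_B = V + 9.6737·d_B = (20.5918,-8.8940)
sweep = 180° − θ = 119.7416°

center=(22.0564,-3.4741) T_A=(27.4889,-2.0571) T_B=(20.5918,-8.8940) sweep=119.7416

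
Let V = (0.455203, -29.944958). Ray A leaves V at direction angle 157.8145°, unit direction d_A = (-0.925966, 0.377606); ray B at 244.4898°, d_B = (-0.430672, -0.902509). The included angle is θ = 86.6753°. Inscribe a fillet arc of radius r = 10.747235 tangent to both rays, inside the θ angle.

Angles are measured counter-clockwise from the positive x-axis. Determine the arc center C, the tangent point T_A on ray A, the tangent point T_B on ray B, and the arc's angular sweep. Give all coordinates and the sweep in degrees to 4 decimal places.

center=(-14.1495,-35.5957) T_A=(-10.0913,-25.6441) T_B=(-4.4500,-40.2242) sweep=93.3247

bisector direction at 201.1522° = (-0.932625,-0.360846)
center distance |VC| = r/sin(θ/2) = 10.747235/sin(43.3376°) = 15.659756
C = V + |VC|·bis = (-14.1495,-35.5957)
T_A = V + ((C−V)·d_A)·d_A = V + 11.3897·d_A = (-10.0913,-25.6441)
T_B = V + ((C−V)·d_B)·d_B = V + 11.3897·d_B = (-4.4500,-40.2242)
sweep = 180° − θ = 93.3247°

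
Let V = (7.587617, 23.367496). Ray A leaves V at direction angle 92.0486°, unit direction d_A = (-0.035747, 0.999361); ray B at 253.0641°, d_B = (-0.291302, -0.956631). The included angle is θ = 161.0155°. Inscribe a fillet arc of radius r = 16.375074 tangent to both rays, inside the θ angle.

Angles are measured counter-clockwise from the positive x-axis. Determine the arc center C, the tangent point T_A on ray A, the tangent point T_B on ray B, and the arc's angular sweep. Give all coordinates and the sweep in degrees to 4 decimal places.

center=(-8.8749,25.5184) T_A=(7.4897,26.1037) T_B=(6.7900,20.7483) sweep=18.9845

bisector direction at 172.5564° = (-0.991573,0.129551)
center distance |VC| = r/sin(θ/2) = 16.375074/sin(80.5078°) = 16.602395
C = V + |VC|·bis = (-8.8749,25.5184)
T_A = V + ((C−V)·d_A)·d_A = V + 2.7380·d_A = (7.4897,26.1037)
T_B = V + ((C−V)·d_B)·d_B = V + 2.7380·d_B = (6.7900,20.7483)
sweep = 180° − θ = 18.9845°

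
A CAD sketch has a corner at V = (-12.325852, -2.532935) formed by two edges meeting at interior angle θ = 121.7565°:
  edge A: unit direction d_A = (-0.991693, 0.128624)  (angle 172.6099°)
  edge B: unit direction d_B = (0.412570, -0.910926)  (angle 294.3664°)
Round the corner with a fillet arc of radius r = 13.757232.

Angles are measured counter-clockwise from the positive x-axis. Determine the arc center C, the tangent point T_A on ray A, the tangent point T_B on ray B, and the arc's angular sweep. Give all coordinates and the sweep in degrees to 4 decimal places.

center=(-21.6957,-15.1901) T_A=(-19.9262,-1.5472) T_B=(-9.1639,-9.5143) sweep=58.2435

bisector direction at 233.4882° = (-0.594989,-0.803734)
center distance |VC| = r/sin(θ/2) = 13.757232/sin(60.8783°) = 15.747972
C = V + |VC|·bis = (-21.6957,-15.1901)
T_A = V + ((C−V)·d_A)·d_A = V + 7.6640·d_A = (-19.9262,-1.5472)
T_B = V + ((C−V)·d_B)·d_B = V + 7.6640·d_B = (-9.1639,-9.5143)
sweep = 180° − θ = 58.2435°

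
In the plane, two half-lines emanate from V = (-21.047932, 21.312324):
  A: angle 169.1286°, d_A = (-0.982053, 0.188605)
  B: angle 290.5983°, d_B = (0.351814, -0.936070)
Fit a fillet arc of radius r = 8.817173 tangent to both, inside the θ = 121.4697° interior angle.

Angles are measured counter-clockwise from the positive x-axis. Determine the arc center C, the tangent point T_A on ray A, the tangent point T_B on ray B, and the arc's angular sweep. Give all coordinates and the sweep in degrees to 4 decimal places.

center=(-27.5631,13.5853) T_A=(-25.9002,22.2442) T_B=(-19.3096,16.6873) sweep=58.5303

bisector direction at 229.8635° = (-0.644611,-0.764510)
center distance |VC| = r/sin(θ/2) = 8.817173/sin(60.7349°) = 10.107186
C = V + |VC|·bis = (-27.5631,13.5853)
T_A = V + ((C−V)·d_A)·d_A = V + 4.9409·d_A = (-25.9002,22.2442)
T_B = V + ((C−V)·d_B)·d_B = V + 4.9409·d_B = (-19.3096,16.6873)
sweep = 180° − θ = 58.5303°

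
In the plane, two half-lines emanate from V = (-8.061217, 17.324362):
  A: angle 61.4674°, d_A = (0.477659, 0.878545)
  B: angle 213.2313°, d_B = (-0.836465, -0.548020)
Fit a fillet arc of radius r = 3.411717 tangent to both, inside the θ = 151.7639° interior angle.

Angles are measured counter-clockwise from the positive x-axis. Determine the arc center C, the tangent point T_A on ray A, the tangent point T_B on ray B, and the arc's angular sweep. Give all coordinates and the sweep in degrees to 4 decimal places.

bisector direction at 137.3494° = (-0.735498,0.677526)
center distance |VC| = r/sin(θ/2) = 3.411717/sin(75.8820°) = 3.517977
C = V + |VC|·bis = (-10.6487,19.7079)
T_A = V + ((C−V)·d_A)·d_A = V + 0.8581·d_A = (-7.6513,18.0782)
T_B = V + ((C−V)·d_B)·d_B = V + 0.8581·d_B = (-8.7790,16.8541)
sweep = 180° − θ = 28.2361°

center=(-10.6487,19.7079) T_A=(-7.6513,18.0782) T_B=(-8.7790,16.8541) sweep=28.2361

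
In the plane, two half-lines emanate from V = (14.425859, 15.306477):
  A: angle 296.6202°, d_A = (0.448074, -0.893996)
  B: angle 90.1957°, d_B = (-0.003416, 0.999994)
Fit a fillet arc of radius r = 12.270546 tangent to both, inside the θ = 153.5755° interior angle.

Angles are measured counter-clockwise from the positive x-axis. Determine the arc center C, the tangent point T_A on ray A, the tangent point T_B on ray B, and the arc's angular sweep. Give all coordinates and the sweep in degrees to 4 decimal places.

center=(26.6865,18.2292) T_A=(15.7167,12.7311) T_B=(14.4160,18.1873) sweep=26.4245

bisector direction at 13.4080° = (0.972744,0.231883)
center distance |VC| = r/sin(θ/2) = 12.270546/sin(76.7878°) = 12.604178
C = V + |VC|·bis = (26.6865,18.2292)
T_A = V + ((C−V)·d_A)·d_A = V + 2.8808·d_A = (15.7167,12.7311)
T_B = V + ((C−V)·d_B)·d_B = V + 2.8808·d_B = (14.4160,18.1873)
sweep = 180° − θ = 26.4245°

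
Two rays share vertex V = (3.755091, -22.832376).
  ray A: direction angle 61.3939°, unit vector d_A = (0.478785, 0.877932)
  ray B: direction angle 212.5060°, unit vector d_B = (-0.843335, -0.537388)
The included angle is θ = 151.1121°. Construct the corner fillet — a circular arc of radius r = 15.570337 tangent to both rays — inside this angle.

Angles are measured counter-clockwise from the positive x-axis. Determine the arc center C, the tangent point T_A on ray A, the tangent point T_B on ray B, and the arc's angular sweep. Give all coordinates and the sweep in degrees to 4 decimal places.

bisector direction at 136.9499° = (-0.730758,0.682637)
center distance |VC| = r/sin(θ/2) = 15.570337/sin(75.5560°) = 16.078546
C = V + |VC|·bis = (-7.9944,-11.8566)
T_A = V + ((C−V)·d_A)·d_A = V + 4.0105·d_A = (5.6753,-19.3114)
T_B = V + ((C−V)·d_B)·d_B = V + 4.0105·d_B = (0.3729,-24.9876)
sweep = 180° − θ = 28.8879°

center=(-7.9944,-11.8566) T_A=(5.6753,-19.3114) T_B=(0.3729,-24.9876) sweep=28.8879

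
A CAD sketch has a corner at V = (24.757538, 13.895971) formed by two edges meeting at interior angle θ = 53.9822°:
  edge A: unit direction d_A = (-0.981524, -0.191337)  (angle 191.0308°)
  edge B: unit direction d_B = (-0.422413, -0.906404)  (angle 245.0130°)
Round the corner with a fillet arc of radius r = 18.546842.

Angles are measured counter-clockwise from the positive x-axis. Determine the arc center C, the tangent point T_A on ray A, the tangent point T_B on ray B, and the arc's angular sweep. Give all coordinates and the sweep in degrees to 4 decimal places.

bisector direction at 218.0219° = (-0.787775,-0.615963)
center distance |VC| = r/sin(θ/2) = 18.546842/sin(26.9911°) = 40.865389
C = V + |VC|·bis = (-7.4352,-11.2756)
T_A = V + ((C−V)·d_A)·d_A = V + 36.4142·d_A = (-10.9839,6.9286)
T_B = V + ((C−V)·d_B)·d_B = V + 36.4142·d_B = (9.3757,-19.1100)
sweep = 180° − θ = 126.0178°

center=(-7.4352,-11.2756) T_A=(-10.9839,6.9286) T_B=(9.3757,-19.1100) sweep=126.0178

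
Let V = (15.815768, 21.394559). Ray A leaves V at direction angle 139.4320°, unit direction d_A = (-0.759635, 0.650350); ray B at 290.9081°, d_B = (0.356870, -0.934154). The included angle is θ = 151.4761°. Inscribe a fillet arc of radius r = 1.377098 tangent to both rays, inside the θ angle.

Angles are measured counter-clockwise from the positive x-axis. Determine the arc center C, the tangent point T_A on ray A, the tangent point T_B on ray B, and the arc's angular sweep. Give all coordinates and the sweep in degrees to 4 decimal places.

bisector direction at 215.1701° = (-0.817446,-0.576005)
center distance |VC| = r/sin(θ/2) = 1.377098/sin(75.7381°) = 1.420890
C = V + |VC|·bis = (14.6543,20.5761)
T_A = V + ((C−V)·d_A)·d_A = V + 0.3500·d_A = (15.5499,21.6222)
T_B = V + ((C−V)·d_B)·d_B = V + 0.3500·d_B = (15.9407,21.0676)
sweep = 180° − θ = 28.5239°

center=(14.6543,20.5761) T_A=(15.5499,21.6222) T_B=(15.9407,21.0676) sweep=28.5239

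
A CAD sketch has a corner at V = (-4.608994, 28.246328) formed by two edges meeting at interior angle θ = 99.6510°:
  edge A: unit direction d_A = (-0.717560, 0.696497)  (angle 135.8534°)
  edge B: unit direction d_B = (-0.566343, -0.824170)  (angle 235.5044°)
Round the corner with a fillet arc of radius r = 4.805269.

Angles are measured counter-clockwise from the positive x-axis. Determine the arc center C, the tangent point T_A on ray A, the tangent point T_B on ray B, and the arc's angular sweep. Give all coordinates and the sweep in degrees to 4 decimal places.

center=(-10.8671,27.6240) T_A=(-7.5202,31.0721) T_B=(-6.9067,24.9026) sweep=80.3490

bisector direction at 185.6789° = (-0.995092,-0.098953)
center distance |VC| = r/sin(θ/2) = 4.805269/sin(49.8255°) = 6.288934
C = V + |VC|·bis = (-10.8671,27.6240)
T_A = V + ((C−V)·d_A)·d_A = V + 4.0571·d_A = (-7.5202,31.0721)
T_B = V + ((C−V)·d_B)·d_B = V + 4.0571·d_B = (-6.9067,24.9026)
sweep = 180° − θ = 80.3490°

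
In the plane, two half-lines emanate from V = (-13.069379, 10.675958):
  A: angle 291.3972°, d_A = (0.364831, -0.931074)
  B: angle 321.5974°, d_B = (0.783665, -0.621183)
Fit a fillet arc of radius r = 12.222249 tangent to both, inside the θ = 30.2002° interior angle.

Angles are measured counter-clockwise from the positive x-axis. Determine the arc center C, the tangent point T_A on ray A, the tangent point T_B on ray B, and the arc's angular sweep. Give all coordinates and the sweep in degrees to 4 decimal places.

bisector direction at 306.4973° = (0.594785,-0.803885)
center distance |VC| = r/sin(θ/2) = 12.222249/sin(15.1001°) = 46.917307
C = V + |VC|·bis = (14.8363,-27.0402)
T_A = V + ((C−V)·d_A)·d_A = V + 45.2974·d_A = (3.4565,-31.4992)
T_B = V + ((C−V)·d_B)·d_B = V + 45.2974·d_B = (22.4286,-17.4620)
sweep = 180° − θ = 149.7998°

center=(14.8363,-27.0402) T_A=(3.4565,-31.4992) T_B=(22.4286,-17.4620) sweep=149.7998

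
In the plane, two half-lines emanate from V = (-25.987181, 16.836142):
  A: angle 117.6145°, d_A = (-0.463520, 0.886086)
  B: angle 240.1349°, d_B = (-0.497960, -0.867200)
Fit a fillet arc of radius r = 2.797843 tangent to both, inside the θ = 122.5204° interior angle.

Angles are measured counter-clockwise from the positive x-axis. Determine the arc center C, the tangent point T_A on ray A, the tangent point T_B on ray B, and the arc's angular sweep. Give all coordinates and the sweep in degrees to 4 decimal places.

bisector direction at 178.8747° = (-0.999807,0.019639)
center distance |VC| = r/sin(θ/2) = 2.797843/sin(61.2602°) = 3.190926
C = V + |VC|·bis = (-29.1775,16.8988)
T_A = V + ((C−V)·d_A)·d_A = V + 1.5343·d_A = (-26.6984,18.1957)
T_B = V + ((C−V)·d_B)·d_B = V + 1.5343·d_B = (-26.7512,15.5056)
sweep = 180° − θ = 57.4796°

center=(-29.1775,16.8988) T_A=(-26.6984,18.1957) T_B=(-26.7512,15.5056) sweep=57.4796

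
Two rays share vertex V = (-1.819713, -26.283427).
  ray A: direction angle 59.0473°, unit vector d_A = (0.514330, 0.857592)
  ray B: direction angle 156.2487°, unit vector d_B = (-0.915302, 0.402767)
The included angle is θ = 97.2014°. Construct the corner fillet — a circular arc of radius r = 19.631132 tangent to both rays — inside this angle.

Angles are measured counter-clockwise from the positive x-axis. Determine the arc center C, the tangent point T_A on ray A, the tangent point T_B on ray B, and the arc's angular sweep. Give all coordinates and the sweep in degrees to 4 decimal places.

bisector direction at 107.6480° = (-0.303168,0.952937)
center distance |VC| = r/sin(θ/2) = 19.631132/sin(48.6007°) = 26.170685
C = V + |VC|·bis = (-9.7538,-1.3444)
T_A = V + ((C−V)·d_A)·d_A = V + 17.3067·d_A = (7.0817,-11.4413)
T_B = V + ((C−V)·d_B)·d_B = V + 17.3067·d_B = (-17.6606,-19.3128)
sweep = 180° − θ = 82.7986°

center=(-9.7538,-1.3444) T_A=(7.0817,-11.4413) T_B=(-17.6606,-19.3128) sweep=82.7986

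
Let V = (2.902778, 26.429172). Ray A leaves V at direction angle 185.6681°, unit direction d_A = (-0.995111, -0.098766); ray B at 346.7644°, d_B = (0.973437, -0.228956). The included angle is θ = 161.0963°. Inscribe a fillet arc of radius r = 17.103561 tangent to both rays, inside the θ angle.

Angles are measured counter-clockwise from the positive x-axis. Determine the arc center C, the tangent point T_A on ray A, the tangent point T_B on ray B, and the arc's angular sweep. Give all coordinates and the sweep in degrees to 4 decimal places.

bisector direction at 266.2163° = (-0.065991,-0.997820)
center distance |VC| = r/sin(θ/2) = 17.103561/sin(80.5482°) = 17.338955
C = V + |VC|·bis = (1.7586,9.1280)
T_A = V + ((C−V)·d_A)·d_A = V + 2.8474·d_A = (0.0693,26.1479)
T_B = V + ((C−V)·d_B)·d_B = V + 2.8474·d_B = (5.6745,25.7772)
sweep = 180° − θ = 18.9037°

center=(1.7586,9.1280) T_A=(0.0693,26.1479) T_B=(5.6745,25.7772) sweep=18.9037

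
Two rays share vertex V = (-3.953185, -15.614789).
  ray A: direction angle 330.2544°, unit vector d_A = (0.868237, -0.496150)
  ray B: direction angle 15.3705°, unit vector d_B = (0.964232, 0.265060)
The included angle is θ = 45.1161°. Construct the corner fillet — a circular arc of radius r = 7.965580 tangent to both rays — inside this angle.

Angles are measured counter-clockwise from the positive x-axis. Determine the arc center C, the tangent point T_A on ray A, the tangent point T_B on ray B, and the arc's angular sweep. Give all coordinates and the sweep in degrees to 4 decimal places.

center=(16.6479,-18.2128) T_A=(12.6958,-25.1288) T_B=(14.5366,-10.5321) sweep=134.8839

bisector direction at 352.8124° = (0.992142,-0.125118)
center distance |VC| = r/sin(θ/2) = 7.965580/sin(22.5581°) = 20.764285
C = V + |VC|·bis = (16.6479,-18.2128)
T_A = V + ((C−V)·d_A)·d_A = V + 19.1756·d_A = (12.6958,-25.1288)
T_B = V + ((C−V)·d_B)·d_B = V + 19.1756·d_B = (14.5366,-10.5321)
sweep = 180° − θ = 134.8839°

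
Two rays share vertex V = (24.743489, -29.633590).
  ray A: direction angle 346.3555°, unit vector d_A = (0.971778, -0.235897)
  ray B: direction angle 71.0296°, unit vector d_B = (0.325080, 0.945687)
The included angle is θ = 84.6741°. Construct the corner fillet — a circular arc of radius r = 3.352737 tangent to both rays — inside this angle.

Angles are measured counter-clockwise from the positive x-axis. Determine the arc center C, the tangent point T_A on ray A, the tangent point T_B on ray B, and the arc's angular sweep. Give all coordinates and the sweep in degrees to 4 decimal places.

bisector direction at 28.6925° = (0.877209,0.480109)
center distance |VC| = r/sin(θ/2) = 3.352737/sin(42.3370°) = 4.978149
C = V + |VC|·bis = (29.1104,-27.2435)
T_A = V + ((C−V)·d_A)·d_A = V + 3.6798·d_A = (28.3195,-30.5016)
T_B = V + ((C−V)·d_B)·d_B = V + 3.6798·d_B = (25.9397,-26.1536)
sweep = 180° − θ = 95.3259°

center=(29.1104,-27.2435) T_A=(28.3195,-30.5016) T_B=(25.9397,-26.1536) sweep=95.3259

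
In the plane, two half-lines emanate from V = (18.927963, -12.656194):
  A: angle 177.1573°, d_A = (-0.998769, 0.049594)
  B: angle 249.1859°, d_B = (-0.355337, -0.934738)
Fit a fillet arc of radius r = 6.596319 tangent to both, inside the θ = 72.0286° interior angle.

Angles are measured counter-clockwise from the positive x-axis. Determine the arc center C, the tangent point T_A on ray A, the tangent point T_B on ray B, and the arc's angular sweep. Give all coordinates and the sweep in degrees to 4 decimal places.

bisector direction at 213.1716° = (-0.837036,-0.547148)
center distance |VC| = r/sin(θ/2) = 6.596319/sin(36.0143°) = 11.218475
C = V + |VC|·bis = (9.5377,-18.7944)
T_A = V + ((C−V)·d_A)·d_A = V + 9.0743·d_A = (9.8648,-12.2062)
T_B = V + ((C−V)·d_B)·d_B = V + 9.0743·d_B = (15.7035,-21.1383)
sweep = 180° − θ = 107.9714°

center=(9.5377,-18.7944) T_A=(9.8648,-12.2062) T_B=(15.7035,-21.1383) sweep=107.9714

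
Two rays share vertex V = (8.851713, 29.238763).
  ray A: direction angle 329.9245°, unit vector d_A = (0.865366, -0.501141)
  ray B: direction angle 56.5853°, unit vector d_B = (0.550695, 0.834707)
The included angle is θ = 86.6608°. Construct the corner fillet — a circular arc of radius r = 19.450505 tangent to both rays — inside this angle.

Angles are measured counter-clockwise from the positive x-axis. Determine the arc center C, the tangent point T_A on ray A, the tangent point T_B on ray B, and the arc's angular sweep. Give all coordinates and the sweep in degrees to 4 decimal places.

center=(36.4417,35.7378) T_A=(26.6942,18.9060) T_B=(20.2062,46.4491) sweep=93.3392

bisector direction at 13.2549° = (0.973360,0.229284)
center distance |VC| = r/sin(θ/2) = 19.450505/sin(43.3304°) = 28.345060
C = V + |VC|·bis = (36.4417,35.7378)
T_A = V + ((C−V)·d_A)·d_A = V + 20.6184·d_A = (26.6942,18.9060)
T_B = V + ((C−V)·d_B)·d_B = V + 20.6184·d_B = (20.2062,46.4491)
sweep = 180° − θ = 93.3392°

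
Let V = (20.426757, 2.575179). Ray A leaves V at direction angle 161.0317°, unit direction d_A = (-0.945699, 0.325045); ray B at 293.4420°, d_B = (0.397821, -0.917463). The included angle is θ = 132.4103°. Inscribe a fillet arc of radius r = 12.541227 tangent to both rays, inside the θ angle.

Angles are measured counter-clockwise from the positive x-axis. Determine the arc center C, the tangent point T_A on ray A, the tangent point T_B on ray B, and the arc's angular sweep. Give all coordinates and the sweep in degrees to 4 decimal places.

bisector direction at 227.2369° = (-0.678969,-0.734167)
center distance |VC| = r/sin(θ/2) = 12.541227/sin(66.2052°) = 13.706320
C = V + |VC|·bis = (11.1206,-7.4875)
T_A = V + ((C−V)·d_A)·d_A = V + 5.5300·d_A = (15.1970,4.3727)
T_B = V + ((C−V)·d_B)·d_B = V + 5.5300·d_B = (22.6267,-2.4984)
sweep = 180° − θ = 47.5897°

center=(11.1206,-7.4875) T_A=(15.1970,4.3727) T_B=(22.6267,-2.4984) sweep=47.5897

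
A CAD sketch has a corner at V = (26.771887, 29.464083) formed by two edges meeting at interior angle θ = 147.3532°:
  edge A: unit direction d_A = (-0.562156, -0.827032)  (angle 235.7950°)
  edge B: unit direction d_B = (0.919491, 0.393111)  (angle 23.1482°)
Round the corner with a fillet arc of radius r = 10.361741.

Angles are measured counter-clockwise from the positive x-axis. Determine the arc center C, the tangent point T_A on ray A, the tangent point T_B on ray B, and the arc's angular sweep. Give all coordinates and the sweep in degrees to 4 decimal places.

bisector direction at 309.4716° = (0.635696,-0.771940)
center distance |VC| = r/sin(θ/2) = 10.361741/sin(73.6766°) = 10.796960
C = V + |VC|·bis = (33.6355,21.1295)
T_A = V + ((C−V)·d_A)·d_A = V + 3.0346·d_A = (25.0660,26.9544)
T_B = V + ((C−V)·d_B)·d_B = V + 3.0346·d_B = (29.5622,30.6570)
sweep = 180° − θ = 32.6468°

center=(33.6355,21.1295) T_A=(25.0660,26.9544) T_B=(29.5622,30.6570) sweep=32.6468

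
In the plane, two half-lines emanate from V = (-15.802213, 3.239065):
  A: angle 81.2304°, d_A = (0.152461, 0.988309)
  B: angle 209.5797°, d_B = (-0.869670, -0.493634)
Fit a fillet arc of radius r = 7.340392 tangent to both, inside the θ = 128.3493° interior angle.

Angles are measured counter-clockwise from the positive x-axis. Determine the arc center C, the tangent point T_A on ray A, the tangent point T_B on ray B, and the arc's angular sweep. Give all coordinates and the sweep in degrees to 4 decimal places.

center=(-22.5152,7.8692) T_A=(-15.2606,6.7500) T_B=(-18.8917,1.4854) sweep=51.6507

bisector direction at 145.4051° = (-0.823186,0.567771)
center distance |VC| = r/sin(θ/2) = 7.340392/sin(64.1746°) = 8.154848
C = V + |VC|·bis = (-22.5152,7.8692)
T_A = V + ((C−V)·d_A)·d_A = V + 3.5525·d_A = (-15.2606,6.7500)
T_B = V + ((C−V)·d_B)·d_B = V + 3.5525·d_B = (-18.8917,1.4854)
sweep = 180° − θ = 51.6507°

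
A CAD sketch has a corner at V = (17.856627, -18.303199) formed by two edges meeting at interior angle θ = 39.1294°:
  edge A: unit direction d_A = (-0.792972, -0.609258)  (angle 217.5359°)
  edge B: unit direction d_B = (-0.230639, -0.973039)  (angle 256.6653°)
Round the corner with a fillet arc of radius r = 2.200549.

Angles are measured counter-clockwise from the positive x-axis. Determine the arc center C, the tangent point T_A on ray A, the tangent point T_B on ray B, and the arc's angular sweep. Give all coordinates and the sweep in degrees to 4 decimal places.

center=(14.2873,-23.8207) T_A=(12.9466,-22.0757) T_B=(16.4285,-24.3282) sweep=140.8706

bisector direction at 237.1006° = (-0.543166,-0.839626)
center distance |VC| = r/sin(θ/2) = 2.200549/sin(19.5647°) = 6.571331
C = V + |VC|·bis = (14.2873,-23.8207)
T_A = V + ((C−V)·d_A)·d_A = V + 6.1919·d_A = (12.9466,-22.0757)
T_B = V + ((C−V)·d_B)·d_B = V + 6.1919·d_B = (16.4285,-24.3282)
sweep = 180° − θ = 140.8706°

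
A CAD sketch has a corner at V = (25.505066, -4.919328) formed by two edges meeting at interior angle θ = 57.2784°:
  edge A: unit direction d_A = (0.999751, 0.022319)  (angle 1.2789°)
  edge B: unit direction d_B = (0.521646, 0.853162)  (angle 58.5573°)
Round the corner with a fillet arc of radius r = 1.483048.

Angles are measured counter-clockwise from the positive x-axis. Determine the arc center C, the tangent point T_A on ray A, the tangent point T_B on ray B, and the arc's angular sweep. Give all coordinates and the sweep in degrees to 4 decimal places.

bisector direction at 29.9181° = (0.866739,0.498762)
center distance |VC| = r/sin(θ/2) = 1.483048/sin(28.6392°) = 3.094245
C = V + |VC|·bis = (28.1870,-3.3760)
T_A = V + ((C−V)·d_A)·d_A = V + 2.7157·d_A = (28.2201,-4.8587)
T_B = V + ((C−V)·d_B)·d_B = V + 2.7157·d_B = (26.9217,-2.6024)
sweep = 180° − θ = 122.7216°

center=(28.1870,-3.3760) T_A=(28.2201,-4.8587) T_B=(26.9217,-2.6024) sweep=122.7216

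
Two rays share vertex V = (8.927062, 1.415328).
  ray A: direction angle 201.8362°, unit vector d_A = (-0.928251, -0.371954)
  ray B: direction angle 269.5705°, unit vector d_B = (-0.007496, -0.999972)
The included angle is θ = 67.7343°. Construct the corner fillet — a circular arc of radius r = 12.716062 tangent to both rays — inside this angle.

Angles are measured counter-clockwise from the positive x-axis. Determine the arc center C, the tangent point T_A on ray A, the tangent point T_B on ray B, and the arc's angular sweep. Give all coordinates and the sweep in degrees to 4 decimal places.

bisector direction at 235.7034° = (-0.563478,-0.826131)
center distance |VC| = r/sin(θ/2) = 12.716062/sin(33.8672°) = 22.818529
C = V + |VC|·bis = (-3.9307,-17.4358)
T_A = V + ((C−V)·d_A)·d_A = V + 18.9470·d_A = (-8.6605,-5.6321)
T_B = V + ((C−V)·d_B)·d_B = V + 18.9470·d_B = (8.7850,-17.5311)
sweep = 180° − θ = 112.2657°

center=(-3.9307,-17.4358) T_A=(-8.6605,-5.6321) T_B=(8.7850,-17.5311) sweep=112.2657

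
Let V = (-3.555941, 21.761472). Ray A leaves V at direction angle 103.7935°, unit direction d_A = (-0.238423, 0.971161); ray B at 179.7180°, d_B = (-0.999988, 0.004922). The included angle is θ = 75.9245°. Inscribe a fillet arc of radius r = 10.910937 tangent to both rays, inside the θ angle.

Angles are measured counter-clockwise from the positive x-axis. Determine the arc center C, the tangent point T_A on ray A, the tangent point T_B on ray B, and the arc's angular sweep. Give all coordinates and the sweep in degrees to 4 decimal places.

bisector direction at 141.7557° = (-0.785379,0.619015)
center distance |VC| = r/sin(θ/2) = 10.910937/sin(37.9622°) = 17.737261
C = V + |VC|·bis = (-17.4864,32.7411)
T_A = V + ((C−V)·d_A)·d_A = V + 13.9843·d_A = (-6.8901,35.3425)
T_B = V + ((C−V)·d_B)·d_B = V + 13.9843·d_B = (-17.5401,21.8303)
sweep = 180° − θ = 104.0755°

center=(-17.4864,32.7411) T_A=(-6.8901,35.3425) T_B=(-17.5401,21.8303) sweep=104.0755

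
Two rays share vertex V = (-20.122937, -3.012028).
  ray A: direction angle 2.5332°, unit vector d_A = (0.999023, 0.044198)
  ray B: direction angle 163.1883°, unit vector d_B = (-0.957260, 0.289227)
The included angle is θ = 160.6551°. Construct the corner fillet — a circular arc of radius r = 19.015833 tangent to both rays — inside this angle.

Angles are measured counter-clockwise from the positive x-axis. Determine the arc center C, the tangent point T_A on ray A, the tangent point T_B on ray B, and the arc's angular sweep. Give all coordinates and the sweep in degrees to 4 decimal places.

center=(-17.7255,16.1285) T_A=(-16.8851,-2.8688) T_B=(-23.2254,-2.0746) sweep=19.3449

bisector direction at 82.8607° = (0.124281,0.992247)
center distance |VC| = r/sin(θ/2) = 19.015833/sin(80.3276°) = 19.290053
C = V + |VC|·bis = (-17.7255,16.1285)
T_A = V + ((C−V)·d_A)·d_A = V + 3.2410·d_A = (-16.8851,-2.8688)
T_B = V + ((C−V)·d_B)·d_B = V + 3.2410·d_B = (-23.2254,-2.0746)
sweep = 180° − θ = 19.3449°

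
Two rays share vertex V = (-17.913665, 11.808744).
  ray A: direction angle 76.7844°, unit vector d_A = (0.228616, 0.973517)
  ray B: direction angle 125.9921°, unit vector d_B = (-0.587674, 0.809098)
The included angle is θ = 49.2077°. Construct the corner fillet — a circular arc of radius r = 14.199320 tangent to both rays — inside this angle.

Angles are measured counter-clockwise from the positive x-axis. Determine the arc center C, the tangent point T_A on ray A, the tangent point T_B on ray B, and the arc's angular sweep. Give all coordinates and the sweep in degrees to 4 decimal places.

bisector direction at 101.3882° = (-0.197456,0.980312)
center distance |VC| = r/sin(θ/2) = 14.199320/sin(24.6039°) = 34.104952
C = V + |VC|·bis = (-24.6479,45.2422)
T_A = V + ((C−V)·d_A)·d_A = V + 31.0085·d_A = (-10.8246,41.9960)
T_B = V + ((C−V)·d_B)·d_B = V + 31.0085·d_B = (-36.1365,36.8977)
sweep = 180° − θ = 130.7923°

center=(-24.6479,45.2422) T_A=(-10.8246,41.9960) T_B=(-36.1365,36.8977) sweep=130.7923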